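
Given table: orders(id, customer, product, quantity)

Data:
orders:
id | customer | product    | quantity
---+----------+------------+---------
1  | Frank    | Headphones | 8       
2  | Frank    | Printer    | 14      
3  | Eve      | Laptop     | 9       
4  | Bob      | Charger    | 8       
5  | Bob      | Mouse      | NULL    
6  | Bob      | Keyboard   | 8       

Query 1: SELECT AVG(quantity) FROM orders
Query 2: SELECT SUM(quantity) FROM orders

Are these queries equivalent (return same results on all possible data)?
No, not equivalent

Query 1 returns: [(9.4,)]
Query 2 returns: [(47,)]

Reason: AVG vs SUM give different aggregate values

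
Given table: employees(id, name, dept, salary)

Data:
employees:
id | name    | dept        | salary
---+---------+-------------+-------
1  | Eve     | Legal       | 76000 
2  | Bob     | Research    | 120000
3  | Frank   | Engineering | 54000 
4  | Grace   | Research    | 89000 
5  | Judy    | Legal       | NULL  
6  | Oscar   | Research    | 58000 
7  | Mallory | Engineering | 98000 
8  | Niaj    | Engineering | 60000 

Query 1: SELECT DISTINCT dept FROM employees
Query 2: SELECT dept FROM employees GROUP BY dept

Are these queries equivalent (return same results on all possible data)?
Yes, equivalent

Both queries return: [('Engineering',), ('Legal',), ('Research',)]

Reason: Both get unique depts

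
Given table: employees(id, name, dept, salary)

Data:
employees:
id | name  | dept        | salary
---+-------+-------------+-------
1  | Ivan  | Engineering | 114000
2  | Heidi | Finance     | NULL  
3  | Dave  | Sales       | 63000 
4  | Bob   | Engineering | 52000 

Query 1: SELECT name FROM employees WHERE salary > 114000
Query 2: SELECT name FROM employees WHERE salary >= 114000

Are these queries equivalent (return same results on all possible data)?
No, not equivalent

Query 1 returns: []
Query 2 returns: [('Ivan',)]

Reason: > vs >= gives different results when salary = 114000 exists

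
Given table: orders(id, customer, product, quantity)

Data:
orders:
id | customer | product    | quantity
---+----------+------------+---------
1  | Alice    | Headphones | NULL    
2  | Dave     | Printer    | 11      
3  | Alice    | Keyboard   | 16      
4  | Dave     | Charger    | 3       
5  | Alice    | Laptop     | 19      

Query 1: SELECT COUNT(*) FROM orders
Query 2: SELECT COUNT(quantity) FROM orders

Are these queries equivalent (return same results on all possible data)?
No, not equivalent

Query 1 returns: [(5,)]
Query 2 returns: [(4,)]

Reason: COUNT(*) includes NULLs, COUNT(column) excludes them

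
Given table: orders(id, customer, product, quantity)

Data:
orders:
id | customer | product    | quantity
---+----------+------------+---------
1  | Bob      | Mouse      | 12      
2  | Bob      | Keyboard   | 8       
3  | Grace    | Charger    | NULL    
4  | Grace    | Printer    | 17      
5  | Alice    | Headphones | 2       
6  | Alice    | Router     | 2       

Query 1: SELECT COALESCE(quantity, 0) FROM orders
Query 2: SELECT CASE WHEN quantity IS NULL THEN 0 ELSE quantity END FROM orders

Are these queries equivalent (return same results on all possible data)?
Yes, equivalent

Both queries return: [(0,), (2,), (2,), (8,), (12,), (17,)]

Reason: COALESCE vs CASE for NULL handling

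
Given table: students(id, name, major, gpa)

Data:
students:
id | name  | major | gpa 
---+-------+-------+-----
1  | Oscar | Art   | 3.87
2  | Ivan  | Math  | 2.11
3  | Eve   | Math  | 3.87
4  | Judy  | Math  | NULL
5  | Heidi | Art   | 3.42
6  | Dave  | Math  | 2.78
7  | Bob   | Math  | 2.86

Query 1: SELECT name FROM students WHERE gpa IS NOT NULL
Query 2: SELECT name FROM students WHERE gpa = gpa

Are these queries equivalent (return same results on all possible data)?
Yes, equivalent

Both queries return: [('Bob',), ('Dave',), ('Eve',), ('Heidi',), ('Ivan',), ('Oscar',)]

Reason: IS NOT NULL vs self-equality (both exclude NULLs)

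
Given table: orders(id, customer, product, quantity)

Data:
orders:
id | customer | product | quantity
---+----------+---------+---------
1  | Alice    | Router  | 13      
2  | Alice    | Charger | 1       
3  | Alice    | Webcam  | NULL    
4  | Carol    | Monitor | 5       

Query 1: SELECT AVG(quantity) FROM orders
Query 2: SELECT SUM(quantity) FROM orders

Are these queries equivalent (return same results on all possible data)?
No, not equivalent

Query 1 returns: [(6.333333333333333,)]
Query 2 returns: [(19,)]

Reason: AVG vs SUM give different aggregate values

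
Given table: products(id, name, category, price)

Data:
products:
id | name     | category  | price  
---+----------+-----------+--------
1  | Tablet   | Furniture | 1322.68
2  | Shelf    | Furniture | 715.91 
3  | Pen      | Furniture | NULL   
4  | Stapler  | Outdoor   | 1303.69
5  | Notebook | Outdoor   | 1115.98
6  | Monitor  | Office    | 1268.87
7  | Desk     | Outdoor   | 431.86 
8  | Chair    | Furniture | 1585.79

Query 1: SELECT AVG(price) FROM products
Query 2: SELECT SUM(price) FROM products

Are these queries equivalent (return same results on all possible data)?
No, not equivalent

Query 1 returns: [(1106.3971428571429,)]
Query 2 returns: [(7744.78,)]

Reason: AVG vs SUM give different aggregate values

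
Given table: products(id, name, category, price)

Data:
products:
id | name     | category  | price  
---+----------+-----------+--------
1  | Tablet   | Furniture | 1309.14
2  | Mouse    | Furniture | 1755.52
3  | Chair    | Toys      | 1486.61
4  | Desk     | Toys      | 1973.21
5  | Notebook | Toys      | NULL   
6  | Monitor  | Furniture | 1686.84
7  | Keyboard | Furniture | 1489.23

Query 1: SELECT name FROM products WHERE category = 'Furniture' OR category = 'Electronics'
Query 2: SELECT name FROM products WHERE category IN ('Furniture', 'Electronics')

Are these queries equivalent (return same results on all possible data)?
Yes, equivalent

Both queries return: [('Keyboard',), ('Monitor',), ('Mouse',), ('Tablet',)]

Reason: OR vs IN are equivalent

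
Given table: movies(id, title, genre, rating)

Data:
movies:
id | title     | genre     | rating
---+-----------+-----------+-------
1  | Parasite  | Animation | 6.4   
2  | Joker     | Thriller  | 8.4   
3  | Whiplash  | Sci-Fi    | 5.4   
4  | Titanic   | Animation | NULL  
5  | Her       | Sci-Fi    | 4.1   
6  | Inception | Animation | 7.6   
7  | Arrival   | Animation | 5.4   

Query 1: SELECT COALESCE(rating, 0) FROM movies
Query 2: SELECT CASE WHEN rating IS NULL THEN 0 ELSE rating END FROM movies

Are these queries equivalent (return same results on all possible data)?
Yes, equivalent

Both queries return: [(0,), (4.1,), (5.4,), (5.4,), (6.4,), (7.6,), (8.4,)]

Reason: COALESCE vs CASE for NULL handling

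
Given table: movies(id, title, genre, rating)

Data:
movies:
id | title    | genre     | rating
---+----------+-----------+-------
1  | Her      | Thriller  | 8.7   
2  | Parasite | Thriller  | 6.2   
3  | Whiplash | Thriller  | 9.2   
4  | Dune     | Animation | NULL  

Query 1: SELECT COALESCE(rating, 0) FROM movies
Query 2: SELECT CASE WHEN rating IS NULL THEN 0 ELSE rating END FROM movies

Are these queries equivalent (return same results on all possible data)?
Yes, equivalent

Both queries return: [(0,), (6.2,), (8.7,), (9.2,)]

Reason: COALESCE vs CASE for NULL handling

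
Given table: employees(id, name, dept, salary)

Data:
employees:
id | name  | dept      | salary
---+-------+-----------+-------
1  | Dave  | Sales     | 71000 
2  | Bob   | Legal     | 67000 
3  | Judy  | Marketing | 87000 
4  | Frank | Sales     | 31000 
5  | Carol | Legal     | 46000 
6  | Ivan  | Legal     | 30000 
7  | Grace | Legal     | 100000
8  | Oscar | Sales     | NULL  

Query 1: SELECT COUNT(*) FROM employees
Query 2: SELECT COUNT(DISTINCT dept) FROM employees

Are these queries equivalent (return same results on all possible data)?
No, not equivalent

Query 1 returns: [(8,)]
Query 2 returns: [(3,)]

Reason: COUNT(*) counts rows, COUNT(DISTINCT dept) counts unique depts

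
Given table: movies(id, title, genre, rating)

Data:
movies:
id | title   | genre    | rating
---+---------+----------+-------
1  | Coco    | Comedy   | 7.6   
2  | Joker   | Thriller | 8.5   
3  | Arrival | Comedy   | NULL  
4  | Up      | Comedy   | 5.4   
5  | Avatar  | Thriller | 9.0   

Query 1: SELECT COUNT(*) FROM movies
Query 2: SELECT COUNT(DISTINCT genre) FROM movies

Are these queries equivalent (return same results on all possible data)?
No, not equivalent

Query 1 returns: [(5,)]
Query 2 returns: [(2,)]

Reason: COUNT(*) counts rows, COUNT(DISTINCT genre) counts unique genres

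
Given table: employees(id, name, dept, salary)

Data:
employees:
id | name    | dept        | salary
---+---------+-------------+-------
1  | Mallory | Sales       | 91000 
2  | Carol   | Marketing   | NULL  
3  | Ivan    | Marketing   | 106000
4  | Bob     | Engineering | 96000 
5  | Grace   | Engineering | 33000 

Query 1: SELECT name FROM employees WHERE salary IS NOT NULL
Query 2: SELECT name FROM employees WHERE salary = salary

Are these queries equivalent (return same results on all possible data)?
Yes, equivalent

Both queries return: [('Bob',), ('Grace',), ('Ivan',), ('Mallory',)]

Reason: IS NOT NULL vs self-equality (both exclude NULLs)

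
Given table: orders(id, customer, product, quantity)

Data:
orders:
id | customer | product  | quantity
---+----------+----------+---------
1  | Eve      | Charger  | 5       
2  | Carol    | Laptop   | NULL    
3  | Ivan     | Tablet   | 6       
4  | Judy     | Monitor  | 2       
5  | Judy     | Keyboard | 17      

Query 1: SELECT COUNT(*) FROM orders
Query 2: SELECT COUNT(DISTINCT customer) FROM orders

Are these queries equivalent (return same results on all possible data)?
No, not equivalent

Query 1 returns: [(5,)]
Query 2 returns: [(4,)]

Reason: COUNT(*) counts rows, COUNT(DISTINCT customer) counts unique customers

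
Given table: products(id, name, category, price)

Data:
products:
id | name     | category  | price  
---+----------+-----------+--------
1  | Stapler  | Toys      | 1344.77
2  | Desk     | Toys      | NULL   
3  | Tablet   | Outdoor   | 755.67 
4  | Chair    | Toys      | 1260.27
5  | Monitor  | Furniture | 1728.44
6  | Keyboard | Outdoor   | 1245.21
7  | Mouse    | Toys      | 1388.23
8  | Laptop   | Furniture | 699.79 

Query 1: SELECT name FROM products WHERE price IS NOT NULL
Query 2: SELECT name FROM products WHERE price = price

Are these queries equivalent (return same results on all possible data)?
Yes, equivalent

Both queries return: [('Chair',), ('Keyboard',), ('Laptop',), ('Monitor',), ('Mouse',), ('Stapler',), ('Tablet',)]

Reason: IS NOT NULL vs self-equality (both exclude NULLs)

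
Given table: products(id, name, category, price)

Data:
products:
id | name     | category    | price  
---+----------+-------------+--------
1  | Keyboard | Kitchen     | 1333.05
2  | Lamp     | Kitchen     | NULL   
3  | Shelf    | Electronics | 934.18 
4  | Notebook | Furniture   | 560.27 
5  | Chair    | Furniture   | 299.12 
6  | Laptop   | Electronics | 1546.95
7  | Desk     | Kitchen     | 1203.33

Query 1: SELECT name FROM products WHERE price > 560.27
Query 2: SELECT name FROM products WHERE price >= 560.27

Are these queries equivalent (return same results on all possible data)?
No, not equivalent

Query 1 returns: [('Keyboard',), ('Shelf',), ('Laptop',), ('Desk',)]
Query 2 returns: [('Keyboard',), ('Shelf',), ('Notebook',), ('Laptop',), ('Desk',)]

Reason: > vs >= gives different results when price = 560.27 exists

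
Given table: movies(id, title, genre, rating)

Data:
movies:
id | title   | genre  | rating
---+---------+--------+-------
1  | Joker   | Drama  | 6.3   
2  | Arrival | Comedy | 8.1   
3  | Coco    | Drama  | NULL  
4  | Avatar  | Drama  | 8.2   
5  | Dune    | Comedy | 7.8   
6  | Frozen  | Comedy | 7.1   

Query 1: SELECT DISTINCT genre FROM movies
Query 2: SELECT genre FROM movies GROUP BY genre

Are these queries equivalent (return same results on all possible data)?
Yes, equivalent

Both queries return: [('Comedy',), ('Drama',)]

Reason: Both get unique genres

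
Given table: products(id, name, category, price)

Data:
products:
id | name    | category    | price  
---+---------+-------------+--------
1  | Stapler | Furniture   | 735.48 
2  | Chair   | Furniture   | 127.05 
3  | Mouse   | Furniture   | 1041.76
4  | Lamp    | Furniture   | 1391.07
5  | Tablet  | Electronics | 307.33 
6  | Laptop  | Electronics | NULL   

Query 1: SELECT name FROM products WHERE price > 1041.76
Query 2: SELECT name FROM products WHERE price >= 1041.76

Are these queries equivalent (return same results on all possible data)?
No, not equivalent

Query 1 returns: [('Lamp',)]
Query 2 returns: [('Mouse',), ('Lamp',)]

Reason: > vs >= gives different results when price = 1041.76 exists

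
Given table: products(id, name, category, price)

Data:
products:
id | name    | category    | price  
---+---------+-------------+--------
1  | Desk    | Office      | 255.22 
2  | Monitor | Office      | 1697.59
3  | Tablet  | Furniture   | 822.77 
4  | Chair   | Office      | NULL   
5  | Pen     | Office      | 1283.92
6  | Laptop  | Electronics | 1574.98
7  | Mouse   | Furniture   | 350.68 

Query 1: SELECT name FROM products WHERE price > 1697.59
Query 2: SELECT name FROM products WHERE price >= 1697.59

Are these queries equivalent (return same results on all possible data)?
No, not equivalent

Query 1 returns: []
Query 2 returns: [('Monitor',)]

Reason: > vs >= gives different results when price = 1697.59 exists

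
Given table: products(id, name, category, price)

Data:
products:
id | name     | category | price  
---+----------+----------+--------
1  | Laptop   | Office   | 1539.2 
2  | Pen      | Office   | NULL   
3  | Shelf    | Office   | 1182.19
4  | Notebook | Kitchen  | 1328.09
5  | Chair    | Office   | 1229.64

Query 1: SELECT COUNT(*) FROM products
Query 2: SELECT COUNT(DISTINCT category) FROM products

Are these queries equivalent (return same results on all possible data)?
No, not equivalent

Query 1 returns: [(5,)]
Query 2 returns: [(2,)]

Reason: COUNT(*) counts rows, COUNT(DISTINCT category) counts unique categorys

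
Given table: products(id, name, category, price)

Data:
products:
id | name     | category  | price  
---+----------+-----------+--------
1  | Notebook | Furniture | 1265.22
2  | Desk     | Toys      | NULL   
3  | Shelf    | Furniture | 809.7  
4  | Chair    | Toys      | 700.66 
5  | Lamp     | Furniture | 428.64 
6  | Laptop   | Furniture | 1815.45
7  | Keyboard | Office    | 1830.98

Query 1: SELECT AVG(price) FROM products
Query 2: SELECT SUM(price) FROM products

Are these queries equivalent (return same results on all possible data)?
No, not equivalent

Query 1 returns: [(1141.7749999999999,)]
Query 2 returns: [(6850.65,)]

Reason: AVG vs SUM give different aggregate values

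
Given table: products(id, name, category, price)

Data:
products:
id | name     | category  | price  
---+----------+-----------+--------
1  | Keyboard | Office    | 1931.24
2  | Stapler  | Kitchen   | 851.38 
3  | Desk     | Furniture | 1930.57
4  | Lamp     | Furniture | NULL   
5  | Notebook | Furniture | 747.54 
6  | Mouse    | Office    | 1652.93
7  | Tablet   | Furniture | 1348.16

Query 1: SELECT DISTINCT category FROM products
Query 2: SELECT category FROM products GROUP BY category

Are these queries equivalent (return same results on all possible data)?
Yes, equivalent

Both queries return: [('Furniture',), ('Kitchen',), ('Office',)]

Reason: Both get unique categorys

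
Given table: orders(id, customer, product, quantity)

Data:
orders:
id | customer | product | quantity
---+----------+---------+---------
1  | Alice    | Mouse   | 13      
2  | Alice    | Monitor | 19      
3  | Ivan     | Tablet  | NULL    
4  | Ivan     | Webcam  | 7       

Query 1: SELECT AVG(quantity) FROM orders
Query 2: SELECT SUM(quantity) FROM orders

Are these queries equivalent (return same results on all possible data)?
No, not equivalent

Query 1 returns: [(13.0,)]
Query 2 returns: [(39,)]

Reason: AVG vs SUM give different aggregate values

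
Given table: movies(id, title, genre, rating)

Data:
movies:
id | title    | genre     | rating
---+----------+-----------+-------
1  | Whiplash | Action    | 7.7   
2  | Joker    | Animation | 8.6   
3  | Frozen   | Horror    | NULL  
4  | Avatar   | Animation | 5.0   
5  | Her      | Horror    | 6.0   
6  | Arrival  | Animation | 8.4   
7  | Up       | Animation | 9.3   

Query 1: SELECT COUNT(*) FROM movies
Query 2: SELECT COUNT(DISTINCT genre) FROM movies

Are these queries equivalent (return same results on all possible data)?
No, not equivalent

Query 1 returns: [(7,)]
Query 2 returns: [(3,)]

Reason: COUNT(*) counts rows, COUNT(DISTINCT genre) counts unique genres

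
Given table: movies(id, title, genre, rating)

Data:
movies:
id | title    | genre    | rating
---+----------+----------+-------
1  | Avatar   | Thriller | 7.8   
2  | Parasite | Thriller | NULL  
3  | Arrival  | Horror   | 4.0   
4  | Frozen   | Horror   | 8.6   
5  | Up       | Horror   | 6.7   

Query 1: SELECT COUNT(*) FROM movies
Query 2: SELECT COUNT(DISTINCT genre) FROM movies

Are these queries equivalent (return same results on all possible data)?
No, not equivalent

Query 1 returns: [(5,)]
Query 2 returns: [(2,)]

Reason: COUNT(*) counts rows, COUNT(DISTINCT genre) counts unique genres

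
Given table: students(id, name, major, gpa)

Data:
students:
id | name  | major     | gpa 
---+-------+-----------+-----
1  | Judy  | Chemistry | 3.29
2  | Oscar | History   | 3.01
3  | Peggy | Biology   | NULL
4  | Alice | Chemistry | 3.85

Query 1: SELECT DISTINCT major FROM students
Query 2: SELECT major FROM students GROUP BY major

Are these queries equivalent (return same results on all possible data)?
Yes, equivalent

Both queries return: [('Biology',), ('Chemistry',), ('History',)]

Reason: Both get unique majors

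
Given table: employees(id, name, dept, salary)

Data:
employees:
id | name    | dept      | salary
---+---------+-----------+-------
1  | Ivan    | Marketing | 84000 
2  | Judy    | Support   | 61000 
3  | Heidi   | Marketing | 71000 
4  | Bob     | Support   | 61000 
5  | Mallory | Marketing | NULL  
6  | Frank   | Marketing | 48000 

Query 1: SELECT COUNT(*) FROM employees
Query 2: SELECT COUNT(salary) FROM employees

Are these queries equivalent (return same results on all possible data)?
No, not equivalent

Query 1 returns: [(6,)]
Query 2 returns: [(5,)]

Reason: COUNT(*) includes NULLs, COUNT(column) excludes them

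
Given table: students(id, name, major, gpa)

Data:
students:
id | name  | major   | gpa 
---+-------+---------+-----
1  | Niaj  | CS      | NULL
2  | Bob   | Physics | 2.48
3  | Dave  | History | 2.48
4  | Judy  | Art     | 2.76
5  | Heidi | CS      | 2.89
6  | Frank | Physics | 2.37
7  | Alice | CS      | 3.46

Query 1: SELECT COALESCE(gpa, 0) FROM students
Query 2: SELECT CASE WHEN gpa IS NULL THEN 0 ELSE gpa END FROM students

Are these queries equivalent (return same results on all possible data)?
Yes, equivalent

Both queries return: [(0,), (2.37,), (2.48,), (2.48,), (2.76,), (2.89,), (3.46,)]

Reason: COALESCE vs CASE for NULL handling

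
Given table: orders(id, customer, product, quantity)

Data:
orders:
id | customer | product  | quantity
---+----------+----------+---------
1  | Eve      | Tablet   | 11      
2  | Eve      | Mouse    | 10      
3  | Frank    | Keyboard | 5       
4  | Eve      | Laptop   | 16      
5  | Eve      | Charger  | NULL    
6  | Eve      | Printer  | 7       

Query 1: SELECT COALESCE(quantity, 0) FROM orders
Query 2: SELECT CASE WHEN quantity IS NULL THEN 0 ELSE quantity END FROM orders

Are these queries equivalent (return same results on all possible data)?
Yes, equivalent

Both queries return: [(0,), (5,), (7,), (10,), (11,), (16,)]

Reason: COALESCE vs CASE for NULL handling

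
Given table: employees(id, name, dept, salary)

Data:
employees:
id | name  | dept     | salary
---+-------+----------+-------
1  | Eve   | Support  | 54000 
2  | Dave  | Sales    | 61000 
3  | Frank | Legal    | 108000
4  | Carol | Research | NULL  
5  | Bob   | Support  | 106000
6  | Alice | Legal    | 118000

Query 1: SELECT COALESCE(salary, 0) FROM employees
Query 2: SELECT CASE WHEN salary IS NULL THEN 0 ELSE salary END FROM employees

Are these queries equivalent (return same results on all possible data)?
Yes, equivalent

Both queries return: [(0,), (54000,), (61000,), (106000,), (108000,), (118000,)]

Reason: COALESCE vs CASE for NULL handling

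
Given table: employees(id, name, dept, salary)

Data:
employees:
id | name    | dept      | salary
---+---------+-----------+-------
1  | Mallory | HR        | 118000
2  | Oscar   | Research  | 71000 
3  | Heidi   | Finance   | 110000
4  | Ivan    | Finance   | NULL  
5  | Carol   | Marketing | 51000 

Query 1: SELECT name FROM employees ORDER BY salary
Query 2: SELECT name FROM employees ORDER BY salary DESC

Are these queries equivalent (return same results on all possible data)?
No, not equivalent

Query 1 returns: [('Ivan',), ('Carol',), ('Oscar',), ('Heidi',), ('Mallory',)]
Query 2 returns: [('Mallory',), ('Heidi',), ('Oscar',), ('Carol',), ('Ivan',)]

Reason: ASC vs DESC gives opposite ordering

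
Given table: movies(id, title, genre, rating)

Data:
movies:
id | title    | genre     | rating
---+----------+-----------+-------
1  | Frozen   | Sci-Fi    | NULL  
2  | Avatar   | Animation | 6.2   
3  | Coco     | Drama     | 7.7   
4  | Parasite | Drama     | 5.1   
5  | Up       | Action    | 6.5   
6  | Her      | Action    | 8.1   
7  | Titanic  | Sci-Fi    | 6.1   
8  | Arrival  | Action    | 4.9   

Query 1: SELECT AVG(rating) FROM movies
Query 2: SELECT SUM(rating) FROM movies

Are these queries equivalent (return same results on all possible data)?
No, not equivalent

Query 1 returns: [(6.371428571428572,)]
Query 2 returns: [(44.6,)]

Reason: AVG vs SUM give different aggregate values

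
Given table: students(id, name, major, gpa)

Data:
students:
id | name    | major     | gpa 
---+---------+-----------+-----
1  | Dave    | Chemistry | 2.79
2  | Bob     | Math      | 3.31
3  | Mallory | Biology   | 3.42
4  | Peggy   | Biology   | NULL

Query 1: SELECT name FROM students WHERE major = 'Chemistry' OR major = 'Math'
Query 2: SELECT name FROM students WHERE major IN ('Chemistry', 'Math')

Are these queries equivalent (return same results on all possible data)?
Yes, equivalent

Both queries return: [('Bob',), ('Dave',)]

Reason: OR vs IN are equivalent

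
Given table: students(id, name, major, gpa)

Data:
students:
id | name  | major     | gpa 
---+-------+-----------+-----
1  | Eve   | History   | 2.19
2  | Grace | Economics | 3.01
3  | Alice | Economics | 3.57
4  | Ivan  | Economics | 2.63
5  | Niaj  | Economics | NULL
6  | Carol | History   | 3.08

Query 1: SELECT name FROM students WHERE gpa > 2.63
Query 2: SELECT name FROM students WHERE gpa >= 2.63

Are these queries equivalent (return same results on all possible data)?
No, not equivalent

Query 1 returns: [('Grace',), ('Alice',), ('Carol',)]
Query 2 returns: [('Grace',), ('Alice',), ('Ivan',), ('Carol',)]

Reason: > vs >= gives different results when gpa = 2.63 exists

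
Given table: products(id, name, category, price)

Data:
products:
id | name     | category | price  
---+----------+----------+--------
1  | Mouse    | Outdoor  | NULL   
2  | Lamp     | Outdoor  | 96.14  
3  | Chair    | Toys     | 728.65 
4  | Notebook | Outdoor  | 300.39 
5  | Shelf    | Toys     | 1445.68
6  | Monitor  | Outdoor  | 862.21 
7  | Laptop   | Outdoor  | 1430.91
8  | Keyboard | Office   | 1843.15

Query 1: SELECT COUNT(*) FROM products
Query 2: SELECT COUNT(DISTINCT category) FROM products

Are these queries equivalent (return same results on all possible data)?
No, not equivalent

Query 1 returns: [(8,)]
Query 2 returns: [(3,)]

Reason: COUNT(*) counts rows, COUNT(DISTINCT category) counts unique categorys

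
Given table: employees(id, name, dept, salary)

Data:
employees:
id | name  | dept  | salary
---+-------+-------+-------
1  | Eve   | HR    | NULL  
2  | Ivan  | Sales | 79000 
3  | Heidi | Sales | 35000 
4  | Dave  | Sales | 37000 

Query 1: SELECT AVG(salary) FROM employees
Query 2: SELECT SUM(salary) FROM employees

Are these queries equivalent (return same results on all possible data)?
No, not equivalent

Query 1 returns: [(50333.333333333336,)]
Query 2 returns: [(151000,)]

Reason: AVG vs SUM give different aggregate values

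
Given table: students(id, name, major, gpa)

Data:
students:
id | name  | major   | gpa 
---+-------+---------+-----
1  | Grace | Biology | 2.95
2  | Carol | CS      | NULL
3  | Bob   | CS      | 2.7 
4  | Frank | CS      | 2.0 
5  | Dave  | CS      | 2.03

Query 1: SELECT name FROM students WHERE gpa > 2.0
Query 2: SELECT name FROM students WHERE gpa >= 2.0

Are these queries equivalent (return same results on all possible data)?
No, not equivalent

Query 1 returns: [('Grace',), ('Bob',), ('Dave',)]
Query 2 returns: [('Grace',), ('Bob',), ('Frank',), ('Dave',)]

Reason: > vs >= gives different results when gpa = 2.0 exists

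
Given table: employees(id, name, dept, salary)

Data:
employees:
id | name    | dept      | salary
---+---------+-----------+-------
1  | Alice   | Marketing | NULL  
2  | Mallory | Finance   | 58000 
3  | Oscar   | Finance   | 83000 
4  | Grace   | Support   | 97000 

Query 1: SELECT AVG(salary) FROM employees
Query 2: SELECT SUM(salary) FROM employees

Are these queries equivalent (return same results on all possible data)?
No, not equivalent

Query 1 returns: [(79333.33333333333,)]
Query 2 returns: [(238000,)]

Reason: AVG vs SUM give different aggregate values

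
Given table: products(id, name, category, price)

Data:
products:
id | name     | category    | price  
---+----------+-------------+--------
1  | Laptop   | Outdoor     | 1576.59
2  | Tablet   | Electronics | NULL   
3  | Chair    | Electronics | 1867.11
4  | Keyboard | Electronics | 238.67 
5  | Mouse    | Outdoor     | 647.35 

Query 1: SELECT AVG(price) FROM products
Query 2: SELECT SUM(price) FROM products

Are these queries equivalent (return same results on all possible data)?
No, not equivalent

Query 1 returns: [(1082.43,)]
Query 2 returns: [(4329.72,)]

Reason: AVG vs SUM give different aggregate values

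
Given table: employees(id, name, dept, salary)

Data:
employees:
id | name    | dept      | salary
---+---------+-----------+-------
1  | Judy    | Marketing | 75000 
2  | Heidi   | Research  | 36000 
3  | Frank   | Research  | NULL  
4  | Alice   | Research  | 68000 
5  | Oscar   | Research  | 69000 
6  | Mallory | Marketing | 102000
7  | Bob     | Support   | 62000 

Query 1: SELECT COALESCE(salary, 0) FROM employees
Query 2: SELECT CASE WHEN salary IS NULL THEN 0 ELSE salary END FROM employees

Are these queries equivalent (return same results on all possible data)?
Yes, equivalent

Both queries return: [(0,), (36000,), (62000,), (68000,), (69000,), (75000,), (102000,)]

Reason: COALESCE vs CASE for NULL handling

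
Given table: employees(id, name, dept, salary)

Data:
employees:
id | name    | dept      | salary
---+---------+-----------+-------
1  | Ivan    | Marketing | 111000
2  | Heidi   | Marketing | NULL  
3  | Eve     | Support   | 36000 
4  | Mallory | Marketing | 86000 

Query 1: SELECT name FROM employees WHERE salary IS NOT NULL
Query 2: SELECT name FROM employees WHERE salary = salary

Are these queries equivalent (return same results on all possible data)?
Yes, equivalent

Both queries return: [('Eve',), ('Ivan',), ('Mallory',)]

Reason: IS NOT NULL vs self-equality (both exclude NULLs)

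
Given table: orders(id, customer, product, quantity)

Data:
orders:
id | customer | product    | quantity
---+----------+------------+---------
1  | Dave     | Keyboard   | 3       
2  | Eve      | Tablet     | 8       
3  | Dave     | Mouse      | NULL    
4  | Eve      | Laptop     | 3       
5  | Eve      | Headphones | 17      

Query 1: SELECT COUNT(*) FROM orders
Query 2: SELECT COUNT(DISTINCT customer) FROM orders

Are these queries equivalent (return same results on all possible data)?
No, not equivalent

Query 1 returns: [(5,)]
Query 2 returns: [(2,)]

Reason: COUNT(*) counts rows, COUNT(DISTINCT customer) counts unique customers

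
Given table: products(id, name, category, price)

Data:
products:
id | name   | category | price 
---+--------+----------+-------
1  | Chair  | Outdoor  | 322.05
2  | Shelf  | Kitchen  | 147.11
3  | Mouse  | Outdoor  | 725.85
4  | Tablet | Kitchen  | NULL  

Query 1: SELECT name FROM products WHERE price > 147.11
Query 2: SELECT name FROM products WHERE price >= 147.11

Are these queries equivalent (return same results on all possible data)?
No, not equivalent

Query 1 returns: [('Chair',), ('Mouse',)]
Query 2 returns: [('Chair',), ('Shelf',), ('Mouse',)]

Reason: > vs >= gives different results when price = 147.11 exists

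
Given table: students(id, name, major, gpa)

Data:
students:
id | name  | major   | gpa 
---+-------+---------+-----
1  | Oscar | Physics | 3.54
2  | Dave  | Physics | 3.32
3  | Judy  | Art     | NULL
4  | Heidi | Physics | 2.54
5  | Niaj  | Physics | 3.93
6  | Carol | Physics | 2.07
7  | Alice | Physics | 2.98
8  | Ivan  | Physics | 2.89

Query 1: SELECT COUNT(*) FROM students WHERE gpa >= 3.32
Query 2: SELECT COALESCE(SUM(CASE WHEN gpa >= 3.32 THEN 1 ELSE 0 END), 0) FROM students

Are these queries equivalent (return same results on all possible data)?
Yes, equivalent

Both queries return: [(3,)]

Reason: COUNT with WHERE vs conditional SUM (COALESCE handles empty-table NULL)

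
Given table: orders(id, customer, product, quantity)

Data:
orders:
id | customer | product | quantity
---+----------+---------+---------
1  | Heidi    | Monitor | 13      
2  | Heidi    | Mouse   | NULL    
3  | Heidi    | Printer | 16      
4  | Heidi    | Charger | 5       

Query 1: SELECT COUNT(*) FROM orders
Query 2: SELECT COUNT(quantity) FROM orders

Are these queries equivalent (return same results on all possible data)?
No, not equivalent

Query 1 returns: [(4,)]
Query 2 returns: [(3,)]

Reason: COUNT(*) includes NULLs, COUNT(column) excludes them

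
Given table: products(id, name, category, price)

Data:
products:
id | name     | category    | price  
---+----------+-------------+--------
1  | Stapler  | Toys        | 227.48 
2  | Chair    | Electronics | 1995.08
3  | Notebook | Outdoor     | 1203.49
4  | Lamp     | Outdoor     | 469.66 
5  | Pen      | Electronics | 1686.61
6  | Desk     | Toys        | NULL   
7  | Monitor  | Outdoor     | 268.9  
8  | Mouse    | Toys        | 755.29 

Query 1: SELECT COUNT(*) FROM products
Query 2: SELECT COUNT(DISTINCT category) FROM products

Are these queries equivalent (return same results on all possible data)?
No, not equivalent

Query 1 returns: [(8,)]
Query 2 returns: [(3,)]

Reason: COUNT(*) counts rows, COUNT(DISTINCT category) counts unique categorys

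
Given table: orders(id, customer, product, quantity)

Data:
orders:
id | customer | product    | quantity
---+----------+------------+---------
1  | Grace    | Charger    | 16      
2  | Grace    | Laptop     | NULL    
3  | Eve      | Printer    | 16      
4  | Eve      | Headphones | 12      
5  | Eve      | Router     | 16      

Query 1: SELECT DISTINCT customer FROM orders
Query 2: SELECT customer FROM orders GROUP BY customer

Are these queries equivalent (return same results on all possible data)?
Yes, equivalent

Both queries return: [('Eve',), ('Grace',)]

Reason: Both get unique customers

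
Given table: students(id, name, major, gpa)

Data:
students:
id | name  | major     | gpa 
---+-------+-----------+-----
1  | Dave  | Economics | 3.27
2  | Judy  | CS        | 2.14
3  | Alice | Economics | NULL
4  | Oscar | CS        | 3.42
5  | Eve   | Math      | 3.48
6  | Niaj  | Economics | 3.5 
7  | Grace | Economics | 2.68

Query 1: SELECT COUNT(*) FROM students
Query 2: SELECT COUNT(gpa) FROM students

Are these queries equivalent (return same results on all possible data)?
No, not equivalent

Query 1 returns: [(7,)]
Query 2 returns: [(6,)]

Reason: COUNT(*) includes NULLs, COUNT(column) excludes them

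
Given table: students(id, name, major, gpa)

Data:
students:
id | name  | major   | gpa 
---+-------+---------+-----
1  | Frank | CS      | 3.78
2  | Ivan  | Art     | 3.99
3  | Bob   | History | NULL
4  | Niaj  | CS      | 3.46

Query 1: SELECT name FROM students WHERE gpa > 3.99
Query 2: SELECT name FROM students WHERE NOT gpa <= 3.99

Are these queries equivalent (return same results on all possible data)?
Yes, equivalent

Both queries return: []

Reason: Both filter gpa > 3.99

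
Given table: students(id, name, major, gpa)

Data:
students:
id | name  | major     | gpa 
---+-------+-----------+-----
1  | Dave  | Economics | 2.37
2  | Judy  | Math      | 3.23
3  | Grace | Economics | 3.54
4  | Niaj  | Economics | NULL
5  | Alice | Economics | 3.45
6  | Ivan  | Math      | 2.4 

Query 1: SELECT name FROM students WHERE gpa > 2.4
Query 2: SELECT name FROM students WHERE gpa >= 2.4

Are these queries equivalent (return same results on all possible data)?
No, not equivalent

Query 1 returns: [('Judy',), ('Grace',), ('Alice',)]
Query 2 returns: [('Judy',), ('Grace',), ('Alice',), ('Ivan',)]

Reason: > vs >= gives different results when gpa = 2.4 exists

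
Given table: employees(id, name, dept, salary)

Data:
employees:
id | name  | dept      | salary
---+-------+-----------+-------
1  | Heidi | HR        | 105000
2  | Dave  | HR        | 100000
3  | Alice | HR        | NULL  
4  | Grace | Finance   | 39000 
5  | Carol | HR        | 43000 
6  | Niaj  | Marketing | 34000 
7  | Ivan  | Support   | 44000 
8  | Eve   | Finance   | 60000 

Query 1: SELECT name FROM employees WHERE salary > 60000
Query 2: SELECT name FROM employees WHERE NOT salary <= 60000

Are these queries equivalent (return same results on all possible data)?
Yes, equivalent

Both queries return: [('Dave',), ('Heidi',)]

Reason: Both filter salary > 60000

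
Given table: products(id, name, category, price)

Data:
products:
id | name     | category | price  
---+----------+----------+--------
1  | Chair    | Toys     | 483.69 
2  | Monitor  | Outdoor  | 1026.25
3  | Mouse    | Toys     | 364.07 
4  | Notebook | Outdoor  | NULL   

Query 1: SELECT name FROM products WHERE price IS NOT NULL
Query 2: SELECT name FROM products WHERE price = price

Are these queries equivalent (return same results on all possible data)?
Yes, equivalent

Both queries return: [('Chair',), ('Monitor',), ('Mouse',)]

Reason: IS NOT NULL vs self-equality (both exclude NULLs)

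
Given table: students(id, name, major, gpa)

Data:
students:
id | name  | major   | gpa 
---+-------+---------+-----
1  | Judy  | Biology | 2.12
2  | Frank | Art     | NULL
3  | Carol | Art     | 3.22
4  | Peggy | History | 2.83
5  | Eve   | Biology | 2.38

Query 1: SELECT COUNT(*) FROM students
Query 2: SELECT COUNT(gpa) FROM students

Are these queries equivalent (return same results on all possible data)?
No, not equivalent

Query 1 returns: [(5,)]
Query 2 returns: [(4,)]

Reason: COUNT(*) includes NULLs, COUNT(column) excludes them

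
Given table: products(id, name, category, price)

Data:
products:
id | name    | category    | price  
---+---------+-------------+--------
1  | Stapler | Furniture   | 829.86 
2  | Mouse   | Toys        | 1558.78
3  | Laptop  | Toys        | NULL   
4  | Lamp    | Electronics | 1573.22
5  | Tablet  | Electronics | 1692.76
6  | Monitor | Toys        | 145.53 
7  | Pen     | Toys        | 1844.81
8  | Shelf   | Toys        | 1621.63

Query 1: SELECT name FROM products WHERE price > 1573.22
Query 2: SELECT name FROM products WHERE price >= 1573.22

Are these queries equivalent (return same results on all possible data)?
No, not equivalent

Query 1 returns: [('Tablet',), ('Pen',), ('Shelf',)]
Query 2 returns: [('Lamp',), ('Tablet',), ('Pen',), ('Shelf',)]

Reason: > vs >= gives different results when price = 1573.22 exists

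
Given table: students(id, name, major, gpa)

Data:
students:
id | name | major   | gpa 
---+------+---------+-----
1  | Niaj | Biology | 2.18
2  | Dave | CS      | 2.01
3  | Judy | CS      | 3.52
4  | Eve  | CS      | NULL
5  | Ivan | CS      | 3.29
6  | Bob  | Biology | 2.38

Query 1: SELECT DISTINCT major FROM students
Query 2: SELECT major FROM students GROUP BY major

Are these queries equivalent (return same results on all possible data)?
Yes, equivalent

Both queries return: [('Biology',), ('CS',)]

Reason: Both get unique majors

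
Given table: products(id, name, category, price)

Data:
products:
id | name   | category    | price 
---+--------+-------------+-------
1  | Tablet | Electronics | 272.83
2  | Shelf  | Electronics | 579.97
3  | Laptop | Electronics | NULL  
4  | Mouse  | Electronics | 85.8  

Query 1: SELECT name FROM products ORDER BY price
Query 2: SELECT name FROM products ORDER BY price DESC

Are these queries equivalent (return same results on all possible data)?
No, not equivalent

Query 1 returns: [('Laptop',), ('Mouse',), ('Tablet',), ('Shelf',)]
Query 2 returns: [('Shelf',), ('Tablet',), ('Mouse',), ('Laptop',)]

Reason: ASC vs DESC gives opposite ordering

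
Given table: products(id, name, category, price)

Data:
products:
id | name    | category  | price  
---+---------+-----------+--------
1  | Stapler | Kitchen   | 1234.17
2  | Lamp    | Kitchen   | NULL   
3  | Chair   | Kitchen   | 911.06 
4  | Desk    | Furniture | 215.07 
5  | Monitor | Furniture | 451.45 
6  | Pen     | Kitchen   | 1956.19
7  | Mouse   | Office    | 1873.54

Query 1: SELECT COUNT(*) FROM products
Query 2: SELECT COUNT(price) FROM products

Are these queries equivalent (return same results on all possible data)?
No, not equivalent

Query 1 returns: [(7,)]
Query 2 returns: [(6,)]

Reason: COUNT(*) includes NULLs, COUNT(column) excludes them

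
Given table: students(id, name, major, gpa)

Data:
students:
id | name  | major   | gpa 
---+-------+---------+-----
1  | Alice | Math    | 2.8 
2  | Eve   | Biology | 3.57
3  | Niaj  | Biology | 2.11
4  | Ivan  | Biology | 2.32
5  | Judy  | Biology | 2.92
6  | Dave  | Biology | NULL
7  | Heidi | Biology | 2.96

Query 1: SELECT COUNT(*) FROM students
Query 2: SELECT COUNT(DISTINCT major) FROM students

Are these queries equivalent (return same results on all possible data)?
No, not equivalent

Query 1 returns: [(7,)]
Query 2 returns: [(2,)]

Reason: COUNT(*) counts rows, COUNT(DISTINCT major) counts unique majors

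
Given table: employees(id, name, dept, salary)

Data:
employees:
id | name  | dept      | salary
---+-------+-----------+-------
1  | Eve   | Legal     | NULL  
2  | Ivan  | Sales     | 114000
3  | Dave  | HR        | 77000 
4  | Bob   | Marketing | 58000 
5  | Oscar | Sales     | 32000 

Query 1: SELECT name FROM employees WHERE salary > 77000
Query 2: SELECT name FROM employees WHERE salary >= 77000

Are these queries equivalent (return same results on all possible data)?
No, not equivalent

Query 1 returns: [('Ivan',)]
Query 2 returns: [('Ivan',), ('Dave',)]

Reason: > vs >= gives different results when salary = 77000 exists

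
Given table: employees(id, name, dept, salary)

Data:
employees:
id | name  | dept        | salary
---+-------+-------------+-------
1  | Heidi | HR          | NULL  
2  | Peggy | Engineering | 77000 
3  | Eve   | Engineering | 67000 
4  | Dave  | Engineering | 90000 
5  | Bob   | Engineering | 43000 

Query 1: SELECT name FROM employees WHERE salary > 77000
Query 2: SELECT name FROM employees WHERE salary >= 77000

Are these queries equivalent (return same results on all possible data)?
No, not equivalent

Query 1 returns: [('Dave',)]
Query 2 returns: [('Peggy',), ('Dave',)]

Reason: > vs >= gives different results when salary = 77000 exists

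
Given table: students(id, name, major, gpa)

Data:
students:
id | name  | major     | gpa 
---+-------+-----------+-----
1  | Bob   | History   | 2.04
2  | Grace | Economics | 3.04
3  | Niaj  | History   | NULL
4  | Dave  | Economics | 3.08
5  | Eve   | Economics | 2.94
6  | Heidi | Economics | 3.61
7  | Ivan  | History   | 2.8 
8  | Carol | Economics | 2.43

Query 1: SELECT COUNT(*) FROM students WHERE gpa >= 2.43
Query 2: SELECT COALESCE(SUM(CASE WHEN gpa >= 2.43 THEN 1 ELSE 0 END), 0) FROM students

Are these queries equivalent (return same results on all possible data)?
Yes, equivalent

Both queries return: [(6,)]

Reason: COUNT with WHERE vs conditional SUM (COALESCE handles empty-table NULL)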